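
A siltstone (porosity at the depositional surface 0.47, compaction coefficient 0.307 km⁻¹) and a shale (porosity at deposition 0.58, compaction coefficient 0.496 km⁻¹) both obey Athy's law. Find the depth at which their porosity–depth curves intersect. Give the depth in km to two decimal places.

Set n₀ₐ e^(−βₐd) = n₀ᵦ e^(−βᵦd) ⇒ ln(n₀ₐ/n₀ᵦ) = (βₐ − βᵦ)·d
d = ln(0.47/0.58) / (0.307 − 0.496) = -0.2103 / -0.189 = 1.113 km

1.11 km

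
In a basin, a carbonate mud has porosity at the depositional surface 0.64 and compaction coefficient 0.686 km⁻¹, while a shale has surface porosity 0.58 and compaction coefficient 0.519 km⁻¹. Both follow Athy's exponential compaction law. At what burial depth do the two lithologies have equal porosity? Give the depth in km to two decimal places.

0.59 km

Set phi₀ₐ e^(−kₐd) = phi₀ᵦ e^(−kᵦd) ⇒ ln(phi₀ₐ/phi₀ᵦ) = (kₐ − kᵦ)·d
d = ln(0.64/0.58) / (0.686 − 0.519) = 0.0984 / 0.167 = 0.589 km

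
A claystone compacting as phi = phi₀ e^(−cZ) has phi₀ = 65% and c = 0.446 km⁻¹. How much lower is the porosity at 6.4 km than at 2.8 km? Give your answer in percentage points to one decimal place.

phi(2.8) = 0.65·e^(−0.446×2.8) = 0.1865
phi(6.4) = 0.65·e^(−0.446×6.4) = 0.0374
Δphi = 0.1865 − 0.0374 = 0.1490

14.9 percentage points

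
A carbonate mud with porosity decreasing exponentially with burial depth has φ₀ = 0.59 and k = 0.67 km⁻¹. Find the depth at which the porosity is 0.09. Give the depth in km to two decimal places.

Invert Athy's law: Z = ln(φ₀/φ) / k
Z = ln(0.59/0.09) / 0.67 = ln(6.556) / 0.67 = 1.8803 / 0.67 = 2.806 km

2.81 km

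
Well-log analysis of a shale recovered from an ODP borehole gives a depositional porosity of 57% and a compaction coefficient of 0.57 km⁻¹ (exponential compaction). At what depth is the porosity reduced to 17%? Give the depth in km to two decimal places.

2.12 km

Invert Athy's law: z = ln(n₀/n) / β
z = ln(0.57/0.17) / 0.57 = ln(3.353) / 0.57 = 1.2098 / 0.57 = 2.123 km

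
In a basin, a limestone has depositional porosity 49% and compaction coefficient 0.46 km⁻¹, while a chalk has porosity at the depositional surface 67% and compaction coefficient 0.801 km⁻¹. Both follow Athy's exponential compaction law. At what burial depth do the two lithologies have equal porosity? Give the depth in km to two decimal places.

0.92 km

Set φ₀ₐ e^(−kₐz) = φ₀ᵦ e^(−kᵦz) ⇒ ln(φ₀ₐ/φ₀ᵦ) = (kₐ − kᵦ)·z
z = ln(0.49/0.67) / (0.46 − 0.801) = -0.3129 / -0.341 = 0.918 km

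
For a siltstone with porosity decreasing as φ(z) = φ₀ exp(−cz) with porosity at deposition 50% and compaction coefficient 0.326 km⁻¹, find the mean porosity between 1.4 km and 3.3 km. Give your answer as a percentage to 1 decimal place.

⟨φ⟩ = (1/(z₂−z₁)) ∫ φ₀ e^(−cz) dz = φ₀·(e^(−c·z₁) − e^(−c·z₂)) / (c·(z₂−z₁))
e^(−0.326×1.4) = 0.6336; e^(−0.326×3.3) = 0.3410
⟨φ⟩ = 0.5 × (0.6336 − 0.3410) / (0.326 × 1.9) = 0.5 × 0.4723 = 0.2361

23.6%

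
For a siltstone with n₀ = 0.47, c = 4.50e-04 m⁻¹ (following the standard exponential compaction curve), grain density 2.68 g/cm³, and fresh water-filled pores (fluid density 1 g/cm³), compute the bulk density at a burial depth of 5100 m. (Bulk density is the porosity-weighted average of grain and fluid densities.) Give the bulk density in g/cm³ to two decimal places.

2.60 g/cm³

Working in km (1 km = 1000 m; c in km⁻¹ = c in m⁻¹ × 1000):
Porosity at depth: n = 0.47·exp(−0.45×5.1) = 0.47×0.1008 = 0.0474
Bulk density: ρ_b = (1−n)ρ_g + n·ρ_f = 0.9526×2.68 + 0.0474×1
       = 2.553 + 0.047 = 2.600 g/cm³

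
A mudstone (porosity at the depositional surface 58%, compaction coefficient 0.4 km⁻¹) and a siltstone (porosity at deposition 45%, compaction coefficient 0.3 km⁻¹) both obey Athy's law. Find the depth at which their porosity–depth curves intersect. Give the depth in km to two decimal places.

Set phi₀ₐ e^(−kₐZ) = phi₀ᵦ e^(−kᵦZ) ⇒ ln(phi₀ₐ/phi₀ᵦ) = (kₐ − kᵦ)·Z
Z = ln(0.58/0.45) / (0.4 − 0.3) = 0.2538 / 0.1 = 2.538 km

2.54 km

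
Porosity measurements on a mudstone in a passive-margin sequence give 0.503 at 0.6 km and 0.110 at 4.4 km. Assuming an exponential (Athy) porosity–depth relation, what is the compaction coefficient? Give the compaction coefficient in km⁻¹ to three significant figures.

Athy: φ(d) = φ₀ e^(−cd) ⇒ φ₁/φ₂ = e^{c(d₂−d₁)} ⇒ c = ln(φ₁/φ₂)/(d₂−d₁)
c = ln(0.503/0.11) / (4.4 − 0.6) = ln(4.573) / 3.8 = 1.5201 / 3.8 = 0.4 km⁻¹

0.400 km⁻¹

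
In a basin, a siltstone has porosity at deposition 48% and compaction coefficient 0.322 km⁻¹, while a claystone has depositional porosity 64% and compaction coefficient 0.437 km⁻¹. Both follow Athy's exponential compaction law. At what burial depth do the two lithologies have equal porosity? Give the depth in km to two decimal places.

Set n₀ₐ e^(−βₐZ) = n₀ᵦ e^(−βᵦZ) ⇒ ln(n₀ₐ/n₀ᵦ) = (βₐ − βᵦ)·Z
Z = ln(0.48/0.64) / (0.322 − 0.437) = -0.2877 / -0.115 = 2.502 km

2.50 km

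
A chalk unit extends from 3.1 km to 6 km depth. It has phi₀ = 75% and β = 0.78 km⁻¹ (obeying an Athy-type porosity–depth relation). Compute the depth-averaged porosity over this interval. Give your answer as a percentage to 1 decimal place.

2.6%

⟨phi⟩ = (1/(Z₂−Z₁)) ∫ phi₀ e^(−βZ) dZ = phi₀·(e^(−β·Z₁) − e^(−β·Z₂)) / (β·(Z₂−Z₁))
e^(−0.78×3.1) = 0.0891; e^(−0.78×6) = 0.0093
⟨phi⟩ = 0.75 × (0.0891 − 0.0093) / (0.78 × 2.9) = 0.75 × 0.0353 = 0.0265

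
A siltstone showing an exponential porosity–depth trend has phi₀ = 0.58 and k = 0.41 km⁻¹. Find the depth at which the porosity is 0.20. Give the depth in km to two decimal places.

2.60 km

Invert Athy's law: z = ln(phi₀/phi) / k
z = ln(0.58/0.2) / 0.41 = ln(2.9) / 0.41 = 1.0647 / 0.41 = 2.597 km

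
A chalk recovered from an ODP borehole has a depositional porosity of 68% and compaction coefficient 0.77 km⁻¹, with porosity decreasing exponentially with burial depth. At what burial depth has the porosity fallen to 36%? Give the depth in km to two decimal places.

0.83 km

Invert Athy's law: d = ln(n₀/n) / k
d = ln(0.68/0.36) / 0.77 = ln(1.889) / 0.77 = 0.6360 / 0.77 = 0.826 km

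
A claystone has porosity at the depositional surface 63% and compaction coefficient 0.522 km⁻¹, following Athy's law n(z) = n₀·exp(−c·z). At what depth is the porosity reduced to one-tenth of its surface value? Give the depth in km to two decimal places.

4.41 km

n/n₀ = 1/10 ⇒ exp(−c·z) = 1/10 ⇒ z = ln(10) / c
z = 2.3026 / 0.522 = 4.411 km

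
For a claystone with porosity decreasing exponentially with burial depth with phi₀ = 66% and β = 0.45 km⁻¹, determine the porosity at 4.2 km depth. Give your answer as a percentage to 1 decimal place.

10.0%

phi = phi₀·exp(−β·Z) = 0.66 × exp(−0.45 × 4.2) = 0.66 × exp(−1.89)
  = 0.66 × 0.1511 = 0.0997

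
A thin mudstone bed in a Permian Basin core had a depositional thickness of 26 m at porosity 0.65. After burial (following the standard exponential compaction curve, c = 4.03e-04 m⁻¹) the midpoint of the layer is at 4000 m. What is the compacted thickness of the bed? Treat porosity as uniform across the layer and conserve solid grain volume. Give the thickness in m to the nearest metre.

10 m

Working in km (1 km = 1000 m; c in km⁻¹ = c in m⁻¹ × 1000):
Porosity at 4 km: n = 0.65·exp(−0.403×4) = 0.1297
Solid-volume conservation: h(1−n) = h₀(1−n₀) ⇒ h = h₀·(1−n₀)/(1−n)
h = 0.026 × (1 − 0.65)/(1 − 0.1297) = 0.026 × 0.4021 = 0.0105 km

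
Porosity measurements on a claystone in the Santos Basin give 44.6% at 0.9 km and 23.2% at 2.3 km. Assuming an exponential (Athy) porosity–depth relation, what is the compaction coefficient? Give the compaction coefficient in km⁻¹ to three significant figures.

0.467 km⁻¹

Athy: φ(z) = φ₀ e^(−kz) ⇒ φ₁/φ₂ = e^{k(z₂−z₁)} ⇒ k = ln(φ₁/φ₂)/(z₂−z₁)
k = ln(0.446/0.232) / (2.3 − 0.9) = ln(1.922) / 1.4 = 0.6536 / 1.4 = 0.4668 km⁻¹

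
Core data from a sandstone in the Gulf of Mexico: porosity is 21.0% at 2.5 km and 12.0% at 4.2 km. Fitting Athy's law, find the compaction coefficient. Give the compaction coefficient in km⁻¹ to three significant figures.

0.329 km⁻¹

Athy: phi(z) = phi₀ e^(−kz) ⇒ phi₁/phi₂ = e^{k(z₂−z₁)} ⇒ k = ln(phi₁/phi₂)/(z₂−z₁)
k = ln(0.21/0.12) / (4.2 − 2.5) = ln(1.75) / 1.7 = 0.5596 / 1.7 = 0.3292 km⁻¹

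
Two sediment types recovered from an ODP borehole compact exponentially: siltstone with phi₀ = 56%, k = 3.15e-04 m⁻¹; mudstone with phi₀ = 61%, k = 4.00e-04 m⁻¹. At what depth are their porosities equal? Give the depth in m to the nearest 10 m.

Working in km (1 km = 1000 m; k in km⁻¹ = k in m⁻¹ × 1000):
Set phi₀ₐ e^(−kₐz) = phi₀ᵦ e^(−kᵦz) ⇒ ln(phi₀ₐ/phi₀ᵦ) = (kₐ − kᵦ)·z
z = ln(0.56/0.61) / (0.315 − 0.4) = -0.0855 / -0.085 = 1.006 km

1010 m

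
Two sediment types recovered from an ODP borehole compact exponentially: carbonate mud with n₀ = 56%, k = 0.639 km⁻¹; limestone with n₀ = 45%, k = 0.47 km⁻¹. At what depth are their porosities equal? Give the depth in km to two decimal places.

1.29 km

Set n₀ₐ e^(−kₐZ) = n₀ᵦ e^(−kᵦZ) ⇒ ln(n₀ₐ/n₀ᵦ) = (kₐ − kᵦ)·Z
Z = ln(0.56/0.45) / (0.639 − 0.47) = 0.2187 / 0.169 = 1.294 km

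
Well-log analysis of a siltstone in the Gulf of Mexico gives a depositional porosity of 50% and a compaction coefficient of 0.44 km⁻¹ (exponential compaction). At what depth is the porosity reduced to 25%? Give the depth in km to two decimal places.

Invert Athy's law: z = ln(n₀/n) / k
z = ln(0.5/0.25) / 0.44 = ln(2) / 0.44 = 0.6931 / 0.44 = 1.575 km

1.58 km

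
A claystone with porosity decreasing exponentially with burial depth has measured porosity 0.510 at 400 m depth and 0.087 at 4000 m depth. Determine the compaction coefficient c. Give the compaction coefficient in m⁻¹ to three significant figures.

0.000491 m⁻¹

Working in km (1 km = 1000 m; c in km⁻¹ = c in m⁻¹ × 1000):
Athy: phi(Z) = phi₀ e^(−cZ) ⇒ phi₁/phi₂ = e^{c(Z₂−Z₁)} ⇒ c = ln(phi₁/phi₂)/(Z₂−Z₁)
c = ln(0.51/0.087) / (4 − 0.4) = ln(5.862) / 3.6 = 1.7685 / 3.6 = 0.4913 km⁻¹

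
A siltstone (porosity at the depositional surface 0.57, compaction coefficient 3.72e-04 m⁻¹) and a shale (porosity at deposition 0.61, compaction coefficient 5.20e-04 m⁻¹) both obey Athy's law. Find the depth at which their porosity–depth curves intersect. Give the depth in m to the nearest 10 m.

Working in km (1 km = 1000 m; β in km⁻¹ = β in m⁻¹ × 1000):
Set n₀ₐ e^(−βₐZ) = n₀ᵦ e^(−βᵦZ) ⇒ ln(n₀ₐ/n₀ᵦ) = (βₐ − βᵦ)·Z
Z = ln(0.57/0.61) / (0.372 − 0.52) = -0.0678 / -0.148 = 0.458 km

460 m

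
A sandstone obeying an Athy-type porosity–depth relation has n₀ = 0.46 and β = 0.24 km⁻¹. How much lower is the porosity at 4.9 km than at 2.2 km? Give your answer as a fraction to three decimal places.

n(2.2) = 0.46·e^(−0.24×2.2) = 0.2713
n(4.9) = 0.46·e^(−0.24×4.9) = 0.1419
Δn = 0.2713 − 0.1419 = 0.1294

0.129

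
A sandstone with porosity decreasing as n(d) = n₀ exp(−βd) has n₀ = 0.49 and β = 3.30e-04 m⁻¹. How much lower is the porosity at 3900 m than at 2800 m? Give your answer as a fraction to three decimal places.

0.059

Working in km (1 km = 1000 m; β in km⁻¹ = β in m⁻¹ × 1000):
n(2.8) = 0.49·e^(−0.33×2.8) = 0.1945
n(3.9) = 0.49·e^(−0.33×3.9) = 0.1353
Δn = 0.1945 − 0.1353 = 0.0592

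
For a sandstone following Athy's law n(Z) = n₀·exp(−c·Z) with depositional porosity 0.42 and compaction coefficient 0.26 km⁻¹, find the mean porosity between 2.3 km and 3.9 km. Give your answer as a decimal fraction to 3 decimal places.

0.189

⟨n⟩ = (1/(Z₂−Z₁)) ∫ n₀ e^(−cZ) dZ = n₀·(e^(−c·Z₁) − e^(−c·Z₂)) / (c·(Z₂−Z₁))
e^(−0.26×2.3) = 0.5499; e^(−0.26×3.9) = 0.3628
⟨n⟩ = 0.42 × (0.5499 − 0.3628) / (0.26 × 1.6) = 0.42 × 0.4499 = 0.1889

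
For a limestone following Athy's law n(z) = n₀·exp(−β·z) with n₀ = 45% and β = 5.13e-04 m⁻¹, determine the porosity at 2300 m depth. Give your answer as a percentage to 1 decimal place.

Working in km (1 km = 1000 m; β in km⁻¹ = β in m⁻¹ × 1000):
n = n₀·exp(−β·z) = 0.45 × exp(−0.513 × 2.3) = 0.45 × exp(−1.18)
  = 0.45 × 0.3073 = 0.1383

13.8%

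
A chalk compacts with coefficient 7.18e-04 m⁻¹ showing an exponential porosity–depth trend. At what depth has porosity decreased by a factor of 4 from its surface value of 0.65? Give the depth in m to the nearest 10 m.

Working in km (1 km = 1000 m; β in km⁻¹ = β in m⁻¹ × 1000):
phi/phi₀ = 1/4 ⇒ exp(−β·z) = 1/4 ⇒ z = ln(4) / β
z = 1.3863 / 0.718 = 1.931 km

1930 m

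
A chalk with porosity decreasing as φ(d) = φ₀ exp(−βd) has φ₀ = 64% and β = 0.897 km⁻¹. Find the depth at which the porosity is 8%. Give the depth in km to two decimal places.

Invert Athy's law: d = ln(φ₀/φ) / β
d = ln(0.64/0.08) / 0.897 = ln(8) / 0.897 = 2.0794 / 0.897 = 2.318 km

2.32 km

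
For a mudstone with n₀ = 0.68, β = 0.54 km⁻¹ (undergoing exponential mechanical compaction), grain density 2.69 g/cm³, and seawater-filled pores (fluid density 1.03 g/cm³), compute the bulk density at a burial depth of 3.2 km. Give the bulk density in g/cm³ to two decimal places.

Porosity at depth: n = 0.68·exp(−0.54×3.2) = 0.68×0.1776 = 0.1208
Bulk density: ρ_b = (1−n)ρ_g + n·ρ_f = 0.8792×2.69 + 0.1208×1.03
       = 2.365 + 0.124 = 2.489 g/cm³

2.49 g/cm³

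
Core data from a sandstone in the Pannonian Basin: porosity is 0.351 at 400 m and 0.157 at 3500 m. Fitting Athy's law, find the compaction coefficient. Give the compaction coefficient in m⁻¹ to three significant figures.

0.000260 m⁻¹

Working in km (1 km = 1000 m; c in km⁻¹ = c in m⁻¹ × 1000):
Athy: φ(z) = φ₀ e^(−cz) ⇒ φ₁/φ₂ = e^{c(z₂−z₁)} ⇒ c = ln(φ₁/φ₂)/(z₂−z₁)
c = ln(0.351/0.157) / (3.5 − 0.4) = ln(2.236) / 3.1 = 0.8045 / 3.1 = 0.2595 km⁻¹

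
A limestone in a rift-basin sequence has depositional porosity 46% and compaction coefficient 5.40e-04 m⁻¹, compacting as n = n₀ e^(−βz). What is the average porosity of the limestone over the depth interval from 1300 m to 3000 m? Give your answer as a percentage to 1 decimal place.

Working in km (1 km = 1000 m; β in km⁻¹ = β in m⁻¹ × 1000):
⟨n⟩ = (1/(z₂−z₁)) ∫ n₀ e^(−βz) dz = n₀·(e^(−β·z₁) − e^(−β·z₂)) / (β·(z₂−z₁))
e^(−0.54×1.3) = 0.4956; e^(−0.54×3) = 0.1979
⟨n⟩ = 0.46 × (0.4956 − 0.1979) / (0.54 × 1.7) = 0.46 × 0.3243 = 0.1492

14.9%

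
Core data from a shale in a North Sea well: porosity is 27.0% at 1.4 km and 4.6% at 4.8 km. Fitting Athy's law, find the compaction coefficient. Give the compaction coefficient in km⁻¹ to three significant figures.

Athy: n(Z) = n₀ e^(−kZ) ⇒ n₁/n₂ = e^{k(Z₂−Z₁)} ⇒ k = ln(n₁/n₂)/(Z₂−Z₁)
k = ln(0.27/0.046) / (4.8 − 1.4) = ln(5.87) / 3.4 = 1.7698 / 3.4 = 0.5205 km⁻¹

0.521 km⁻¹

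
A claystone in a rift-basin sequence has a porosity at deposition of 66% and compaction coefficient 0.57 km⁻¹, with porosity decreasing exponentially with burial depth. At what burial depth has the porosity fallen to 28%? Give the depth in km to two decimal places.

Invert Athy's law: z = ln(n₀/n) / k
z = ln(0.66/0.28) / 0.57 = ln(2.357) / 0.57 = 0.8575 / 0.57 = 1.504 km

1.50 km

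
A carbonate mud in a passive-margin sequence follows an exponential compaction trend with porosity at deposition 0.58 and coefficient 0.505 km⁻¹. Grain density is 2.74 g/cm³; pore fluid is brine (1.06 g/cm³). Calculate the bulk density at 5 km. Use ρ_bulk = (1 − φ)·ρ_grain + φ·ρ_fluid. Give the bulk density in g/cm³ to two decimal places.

Porosity at depth: phi = 0.58·exp(−0.505×5) = 0.58×0.0801 = 0.0464
Bulk density: ρ_b = (1−phi)ρ_g + phi·ρ_f = 0.9536×2.74 + 0.0464×1.06
       = 2.613 + 0.049 = 2.662 g/cm³

2.66 g/cm³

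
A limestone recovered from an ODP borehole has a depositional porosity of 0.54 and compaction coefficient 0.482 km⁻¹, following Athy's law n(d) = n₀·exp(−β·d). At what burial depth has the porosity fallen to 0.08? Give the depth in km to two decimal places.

Invert Athy's law: d = ln(n₀/n) / β
d = ln(0.54/0.08) / 0.482 = ln(6.75) / 0.482 = 1.9095 / 0.482 = 3.962 km

3.96 km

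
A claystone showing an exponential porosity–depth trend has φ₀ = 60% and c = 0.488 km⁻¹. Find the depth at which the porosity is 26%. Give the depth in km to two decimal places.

1.71 km

Invert Athy's law: d = ln(φ₀/φ) / c
d = ln(0.6/0.26) / 0.488 = ln(2.308) / 0.488 = 0.8362 / 0.488 = 1.714 km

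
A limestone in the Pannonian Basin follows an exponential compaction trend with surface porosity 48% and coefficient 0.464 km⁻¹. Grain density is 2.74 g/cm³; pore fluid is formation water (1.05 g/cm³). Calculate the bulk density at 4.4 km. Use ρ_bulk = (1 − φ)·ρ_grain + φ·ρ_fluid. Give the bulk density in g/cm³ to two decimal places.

Porosity at depth: phi = 0.48·exp(−0.464×4.4) = 0.48×0.1298 = 0.0623
Bulk density: ρ_b = (1−phi)ρ_g + phi·ρ_f = 0.9377×2.74 + 0.0623×1.05
       = 2.569 + 0.065 = 2.635 g/cm³

2.63 g/cm³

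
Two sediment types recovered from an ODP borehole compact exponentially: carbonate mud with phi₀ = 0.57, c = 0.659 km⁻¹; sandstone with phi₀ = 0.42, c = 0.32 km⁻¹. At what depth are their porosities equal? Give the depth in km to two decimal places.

Set phi₀ₐ e^(−cₐd) = phi₀ᵦ e^(−cᵦd) ⇒ ln(phi₀ₐ/phi₀ᵦ) = (cₐ − cᵦ)·d
d = ln(0.57/0.42) / (0.659 − 0.32) = 0.3054 / 0.339 = 0.901 km

0.90 km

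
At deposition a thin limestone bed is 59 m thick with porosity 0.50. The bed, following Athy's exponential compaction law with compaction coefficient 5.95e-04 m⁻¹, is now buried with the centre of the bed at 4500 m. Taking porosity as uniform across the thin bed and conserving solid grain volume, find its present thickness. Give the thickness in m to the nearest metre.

31 m

Working in km (1 km = 1000 m; c in km⁻¹ = c in m⁻¹ × 1000):
Porosity at 4.5 km: n = 0.5·exp(−0.595×4.5) = 0.0344
Solid-volume conservation: h(1−n) = h₀(1−n₀) ⇒ h = h₀·(1−n₀)/(1−n)
h = 0.059 × (1 − 0.5)/(1 − 0.0344) = 0.059 × 0.5178 = 0.0305 km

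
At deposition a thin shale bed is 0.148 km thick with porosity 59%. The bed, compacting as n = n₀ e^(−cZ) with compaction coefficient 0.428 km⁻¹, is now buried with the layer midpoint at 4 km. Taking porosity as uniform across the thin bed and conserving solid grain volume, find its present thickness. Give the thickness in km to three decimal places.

0.068 km

Porosity at 4 km: n = 0.59·exp(−0.428×4) = 0.1065
Solid-volume conservation: h(1−n) = h₀(1−n₀) ⇒ h = h₀·(1−n₀)/(1−n)
h = 0.148 × (1 − 0.59)/(1 − 0.1065) = 0.148 × 0.4589 = 0.0679 km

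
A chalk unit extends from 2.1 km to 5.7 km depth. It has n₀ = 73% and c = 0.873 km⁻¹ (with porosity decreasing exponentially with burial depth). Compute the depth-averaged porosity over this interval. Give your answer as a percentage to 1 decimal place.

⟨n⟩ = (1/(z₂−z₁)) ∫ n₀ e^(−cz) dz = n₀·(e^(−c·z₁) − e^(−c·z₂)) / (c·(z₂−z₁))
e^(−0.873×2.1) = 0.1599; e^(−0.873×5.7) = 0.0069
⟨n⟩ = 0.73 × (0.1599 − 0.0069) / (0.873 × 3.6) = 0.73 × 0.0487 = 0.0355

3.6%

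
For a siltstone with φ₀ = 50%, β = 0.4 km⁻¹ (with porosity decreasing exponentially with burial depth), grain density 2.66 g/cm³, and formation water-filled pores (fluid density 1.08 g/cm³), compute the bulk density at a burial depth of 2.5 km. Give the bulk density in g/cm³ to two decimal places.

Porosity at depth: φ = 0.5·exp(−0.4×2.5) = 0.5×0.3679 = 0.1839
Bulk density: ρ_b = (1−φ)ρ_g + φ·ρ_f = 0.8161×2.66 + 0.1839×1.08
       = 2.171 + 0.199 = 2.369 g/cm³

2.37 g/cm³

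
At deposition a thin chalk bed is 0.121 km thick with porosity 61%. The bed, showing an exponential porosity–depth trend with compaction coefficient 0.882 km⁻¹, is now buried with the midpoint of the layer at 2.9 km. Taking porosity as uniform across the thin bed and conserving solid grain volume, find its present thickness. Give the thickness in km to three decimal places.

Porosity at 2.9 km: phi = 0.61·exp(−0.882×2.9) = 0.0473
Solid-volume conservation: h(1−phi) = h₀(1−phi₀) ⇒ h = h₀·(1−phi₀)/(1−phi)
h = 0.121 × (1 − 0.61)/(1 − 0.0473) = 0.121 × 0.4093 = 0.0495 km

0.050 km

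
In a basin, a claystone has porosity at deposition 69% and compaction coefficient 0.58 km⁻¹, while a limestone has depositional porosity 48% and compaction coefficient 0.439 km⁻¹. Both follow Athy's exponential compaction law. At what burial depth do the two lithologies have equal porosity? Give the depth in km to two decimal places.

2.57 km

Set n₀ₐ e^(−βₐd) = n₀ᵦ e^(−βᵦd) ⇒ ln(n₀ₐ/n₀ᵦ) = (βₐ − βᵦ)·d
d = ln(0.69/0.48) / (0.58 − 0.439) = 0.3629 / 0.141 = 2.574 km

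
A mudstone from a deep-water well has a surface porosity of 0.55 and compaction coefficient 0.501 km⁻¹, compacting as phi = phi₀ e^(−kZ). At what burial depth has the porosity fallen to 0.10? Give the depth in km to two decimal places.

Invert Athy's law: Z = ln(phi₀/phi) / k
Z = ln(0.55/0.1) / 0.501 = ln(5.5) / 0.501 = 1.7047 / 0.501 = 3.403 km

3.40 km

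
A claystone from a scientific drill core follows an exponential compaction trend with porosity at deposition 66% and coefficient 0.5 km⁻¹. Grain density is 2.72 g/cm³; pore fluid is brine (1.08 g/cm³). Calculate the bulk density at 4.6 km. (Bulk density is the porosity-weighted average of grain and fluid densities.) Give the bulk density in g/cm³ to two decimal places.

Porosity at depth: n = 0.66·exp(−0.5×4.6) = 0.66×0.1003 = 0.0662
Bulk density: ρ_b = (1−n)ρ_g + n·ρ_f = 0.9338×2.72 + 0.0662×1.08
       = 2.540 + 0.071 = 2.611 g/cm³

2.61 g/cm³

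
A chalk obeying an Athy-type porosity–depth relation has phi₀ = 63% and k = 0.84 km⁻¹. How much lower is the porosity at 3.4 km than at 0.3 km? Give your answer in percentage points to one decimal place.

phi(0.3) = 0.63·e^(−0.84×0.3) = 0.4897
phi(3.4) = 0.63·e^(−0.84×3.4) = 0.0362
Δphi = 0.4897 − 0.0362 = 0.4534

45.3 percentage points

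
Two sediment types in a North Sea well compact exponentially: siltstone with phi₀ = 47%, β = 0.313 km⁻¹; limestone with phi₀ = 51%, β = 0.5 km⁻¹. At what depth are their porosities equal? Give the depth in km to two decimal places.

0.44 km

Set phi₀ₐ e^(−βₐZ) = phi₀ᵦ e^(−βᵦZ) ⇒ ln(phi₀ₐ/phi₀ᵦ) = (βₐ − βᵦ)·Z
Z = ln(0.47/0.51) / (0.313 − 0.5) = -0.0817 / -0.187 = 0.437 km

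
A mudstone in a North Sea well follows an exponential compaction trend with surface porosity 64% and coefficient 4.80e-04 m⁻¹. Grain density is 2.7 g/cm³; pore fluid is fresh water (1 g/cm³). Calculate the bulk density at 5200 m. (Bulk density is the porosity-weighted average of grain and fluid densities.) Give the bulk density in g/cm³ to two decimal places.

Working in km (1 km = 1000 m; k in km⁻¹ = k in m⁻¹ × 1000):
Porosity at depth: φ = 0.64·exp(−0.48×5.2) = 0.64×0.0824 = 0.0527
Bulk density: ρ_b = (1−φ)ρ_g + φ·ρ_f = 0.9473×2.7 + 0.0527×1
       = 2.558 + 0.053 = 2.610 g/cm³

2.61 g/cm³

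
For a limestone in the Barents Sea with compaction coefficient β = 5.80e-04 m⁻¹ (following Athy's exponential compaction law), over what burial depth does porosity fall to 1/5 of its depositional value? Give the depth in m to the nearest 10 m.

2770 m

Working in km (1 km = 1000 m; β in km⁻¹ = β in m⁻¹ × 1000):
phi/phi₀ = 1/5 ⇒ exp(−β·Z) = 1/5 ⇒ Z = ln(5) / β
Z = 1.6094 / 0.58 = 2.775 km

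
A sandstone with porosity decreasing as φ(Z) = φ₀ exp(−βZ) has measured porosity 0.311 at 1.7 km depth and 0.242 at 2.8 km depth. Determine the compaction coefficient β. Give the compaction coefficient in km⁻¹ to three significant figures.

Athy: φ(Z) = φ₀ e^(−βZ) ⇒ φ₁/φ₂ = e^{β(Z₂−Z₁)} ⇒ β = ln(φ₁/φ₂)/(Z₂−Z₁)
β = ln(0.311/0.242) / (2.8 − 1.7) = ln(1.285) / 1.1 = 0.2509 / 1.1 = 0.2281 km⁻¹

0.228 km⁻¹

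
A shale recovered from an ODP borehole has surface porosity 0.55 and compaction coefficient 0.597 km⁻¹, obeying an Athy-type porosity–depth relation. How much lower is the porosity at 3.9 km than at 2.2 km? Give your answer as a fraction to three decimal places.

φ(2.2) = 0.55·e^(−0.597×2.2) = 0.1479
φ(3.9) = 0.55·e^(−0.597×3.9) = 0.0536
Δφ = 0.1479 − 0.0536 = 0.0943

0.094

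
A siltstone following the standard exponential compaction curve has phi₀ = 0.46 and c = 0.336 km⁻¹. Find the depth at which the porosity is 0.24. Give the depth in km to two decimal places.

Invert Athy's law: d = ln(phi₀/phi) / c
d = ln(0.46/0.24) / 0.336 = ln(1.917) / 0.336 = 0.6506 / 0.336 = 1.936 km

1.94 km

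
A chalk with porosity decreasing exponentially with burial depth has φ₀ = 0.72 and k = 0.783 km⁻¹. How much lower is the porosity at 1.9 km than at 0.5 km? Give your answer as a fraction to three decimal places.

0.324

φ(0.5) = 0.72·e^(−0.783×0.5) = 0.4868
φ(1.9) = 0.72·e^(−0.783×1.9) = 0.1626
Δφ = 0.4868 − 0.1626 = 0.3241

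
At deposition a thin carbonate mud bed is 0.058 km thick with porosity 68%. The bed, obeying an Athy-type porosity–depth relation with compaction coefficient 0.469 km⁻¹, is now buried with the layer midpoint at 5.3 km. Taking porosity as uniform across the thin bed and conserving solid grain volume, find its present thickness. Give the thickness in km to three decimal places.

0.020 km

Porosity at 5.3 km: n = 0.68·exp(−0.469×5.3) = 0.0566
Solid-volume conservation: h(1−n) = h₀(1−n₀) ⇒ h = h₀·(1−n₀)/(1−n)
h = 0.058 × (1 − 0.68)/(1 − 0.0566) = 0.058 × 0.3392 = 0.0197 km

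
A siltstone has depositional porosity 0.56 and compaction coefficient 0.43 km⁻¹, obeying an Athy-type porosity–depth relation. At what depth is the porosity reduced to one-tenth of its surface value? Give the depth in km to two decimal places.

5.35 km

φ/φ₀ = 1/10 ⇒ exp(−k·Z) = 1/10 ⇒ Z = ln(10) / k
Z = 2.3026 / 0.43 = 5.355 km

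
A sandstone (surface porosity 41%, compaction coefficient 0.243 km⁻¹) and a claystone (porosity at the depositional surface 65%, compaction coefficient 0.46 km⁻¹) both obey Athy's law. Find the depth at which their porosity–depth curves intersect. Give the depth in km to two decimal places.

2.12 km

Set phi₀ₐ e^(−cₐd) = phi₀ᵦ e^(−cᵦd) ⇒ ln(phi₀ₐ/phi₀ᵦ) = (cₐ − cᵦ)·d
d = ln(0.41/0.65) / (0.243 − 0.46) = -0.4608 / -0.217 = 2.124 km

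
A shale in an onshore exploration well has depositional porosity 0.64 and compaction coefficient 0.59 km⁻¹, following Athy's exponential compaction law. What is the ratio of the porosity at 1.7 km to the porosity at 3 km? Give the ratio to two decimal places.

2.15

phi(Z₁)/phi(Z₂) = e^(−c·Z₁)/e^(−c·Z₂) = e^{c(Z₂−Z₁)}
= exp(0.59 × 1.3) = exp(0.767) = 2.1533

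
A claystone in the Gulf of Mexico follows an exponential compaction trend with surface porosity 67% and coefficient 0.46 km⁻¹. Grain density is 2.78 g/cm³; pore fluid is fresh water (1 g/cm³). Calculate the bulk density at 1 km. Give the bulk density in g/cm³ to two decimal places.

Porosity at depth: φ = 0.67·exp(−0.46×1) = 0.67×0.6313 = 0.4230
Bulk density: ρ_b = (1−φ)ρ_g + φ·ρ_f = 0.5770×2.78 + 0.4230×1
       = 1.604 + 0.423 = 2.027 g/cm³

2.03 g/cm³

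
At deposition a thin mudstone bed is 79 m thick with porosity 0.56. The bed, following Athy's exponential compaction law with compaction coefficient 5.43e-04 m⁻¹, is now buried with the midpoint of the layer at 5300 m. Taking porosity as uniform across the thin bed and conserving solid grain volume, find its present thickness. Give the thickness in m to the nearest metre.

Working in km (1 km = 1000 m; k in km⁻¹ = k in m⁻¹ × 1000):
Porosity at 5.3 km: n = 0.56·exp(−0.543×5.3) = 0.0315
Solid-volume conservation: h(1−n) = h₀(1−n₀) ⇒ h = h₀·(1−n₀)/(1−n)
h = 0.079 × (1 − 0.56)/(1 − 0.0315) = 0.079 × 0.4543 = 0.0359 km

36 m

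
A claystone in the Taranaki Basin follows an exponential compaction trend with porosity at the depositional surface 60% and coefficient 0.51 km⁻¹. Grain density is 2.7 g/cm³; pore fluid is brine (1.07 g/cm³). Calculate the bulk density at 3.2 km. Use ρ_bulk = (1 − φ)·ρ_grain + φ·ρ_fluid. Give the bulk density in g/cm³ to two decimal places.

2.51 g/cm³

Porosity at depth: φ = 0.6·exp(−0.51×3.2) = 0.6×0.1955 = 0.1173
Bulk density: ρ_b = (1−φ)ρ_g + φ·ρ_f = 0.8827×2.7 + 0.1173×1.07
       = 2.383 + 0.126 = 2.509 g/cm³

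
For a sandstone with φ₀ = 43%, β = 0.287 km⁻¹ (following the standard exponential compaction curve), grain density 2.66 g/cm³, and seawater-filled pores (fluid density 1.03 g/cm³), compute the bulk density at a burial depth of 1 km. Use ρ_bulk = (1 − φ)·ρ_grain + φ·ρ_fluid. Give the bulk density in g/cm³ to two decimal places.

2.13 g/cm³

Porosity at depth: φ = 0.43·exp(−0.287×1) = 0.43×0.7505 = 0.3227
Bulk density: ρ_b = (1−φ)ρ_g + φ·ρ_f = 0.6773×2.66 + 0.3227×1.03
       = 1.802 + 0.332 = 2.134 g/cm³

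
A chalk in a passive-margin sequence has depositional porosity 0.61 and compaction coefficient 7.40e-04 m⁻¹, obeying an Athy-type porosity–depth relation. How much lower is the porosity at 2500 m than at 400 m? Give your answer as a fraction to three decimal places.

Working in km (1 km = 1000 m; c in km⁻¹ = c in m⁻¹ × 1000):
n(0.4) = 0.61·e^(−0.74×0.4) = 0.4537
n(2.5) = 0.61·e^(−0.74×2.5) = 0.0959
Δn = 0.4537 − 0.0959 = 0.3578

0.358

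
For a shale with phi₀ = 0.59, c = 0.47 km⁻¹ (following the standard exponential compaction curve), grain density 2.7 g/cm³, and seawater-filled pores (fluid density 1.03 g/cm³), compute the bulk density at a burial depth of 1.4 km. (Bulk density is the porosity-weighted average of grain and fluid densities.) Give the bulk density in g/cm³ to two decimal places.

Porosity at depth: phi = 0.59·exp(−0.47×1.4) = 0.59×0.5179 = 0.3056
Bulk density: ρ_b = (1−phi)ρ_g + phi·ρ_f = 0.6944×2.7 + 0.3056×1.03
       = 1.875 + 0.315 = 2.190 g/cm³

2.19 g/cm³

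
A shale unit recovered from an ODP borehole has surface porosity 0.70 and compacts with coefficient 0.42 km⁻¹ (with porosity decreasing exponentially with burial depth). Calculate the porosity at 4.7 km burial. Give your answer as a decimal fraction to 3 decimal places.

0.097

n = n₀·exp(−c·z) = 0.7 × exp(−0.42 × 4.7) = 0.7 × exp(−1.974)
  = 0.7 × 0.1389 = 0.0972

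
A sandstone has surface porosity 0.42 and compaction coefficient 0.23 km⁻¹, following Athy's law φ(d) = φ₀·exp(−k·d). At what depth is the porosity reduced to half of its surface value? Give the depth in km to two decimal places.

3.01 km

φ/φ₀ = 1/2 ⇒ exp(−k·d) = 1/2 ⇒ d = ln(2) / k
d = 0.6931 / 0.23 = 3.014 km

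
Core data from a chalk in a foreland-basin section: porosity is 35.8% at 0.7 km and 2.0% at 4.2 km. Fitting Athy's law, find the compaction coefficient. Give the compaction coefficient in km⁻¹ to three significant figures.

0.824 km⁻¹

Athy: n(z) = n₀ e^(−βz) ⇒ n₁/n₂ = e^{β(z₂−z₁)} ⇒ β = ln(n₁/n₂)/(z₂−z₁)
β = ln(0.358/0.02) / (4.2 − 0.7) = ln(17.9) / 3.5 = 2.8848 / 3.5 = 0.8242 km⁻¹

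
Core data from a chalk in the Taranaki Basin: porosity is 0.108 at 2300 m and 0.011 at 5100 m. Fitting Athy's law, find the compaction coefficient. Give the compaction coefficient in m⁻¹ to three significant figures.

0.000816 m⁻¹

Working in km (1 km = 1000 m; c in km⁻¹ = c in m⁻¹ × 1000):
Athy: φ(z) = φ₀ e^(−cz) ⇒ φ₁/φ₂ = e^{c(z₂−z₁)} ⇒ c = ln(φ₁/φ₂)/(z₂−z₁)
c = ln(0.108/0.011) / (5.1 − 2.3) = ln(9.818) / 2.8 = 2.2842 / 2.8 = 0.8158 km⁻¹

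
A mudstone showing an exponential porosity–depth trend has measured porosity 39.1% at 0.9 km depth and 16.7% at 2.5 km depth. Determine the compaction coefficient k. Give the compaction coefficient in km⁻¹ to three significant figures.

Athy: φ(Z) = φ₀ e^(−kZ) ⇒ φ₁/φ₂ = e^{k(Z₂−Z₁)} ⇒ k = ln(φ₁/φ₂)/(Z₂−Z₁)
k = ln(0.391/0.167) / (2.5 − 0.9) = ln(2.341) / 1.6 = 0.8507 / 1.6 = 0.5317 km⁻¹

0.532 km⁻¹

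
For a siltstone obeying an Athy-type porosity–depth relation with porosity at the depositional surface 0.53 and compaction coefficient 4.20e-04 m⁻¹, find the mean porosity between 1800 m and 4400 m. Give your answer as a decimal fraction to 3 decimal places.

Working in km (1 km = 1000 m; β in km⁻¹ = β in m⁻¹ × 1000):
⟨n⟩ = (1/(Z₂−Z₁)) ∫ n₀ e^(−βZ) dZ = n₀·(e^(−β·Z₁) − e^(−β·Z₂)) / (β·(Z₂−Z₁))
e^(−0.42×1.8) = 0.4695; e^(−0.42×4.4) = 0.1576
⟨n⟩ = 0.53 × (0.4695 − 0.1576) / (0.42 × 2.6) = 0.53 × 0.2857 = 0.1514

0.151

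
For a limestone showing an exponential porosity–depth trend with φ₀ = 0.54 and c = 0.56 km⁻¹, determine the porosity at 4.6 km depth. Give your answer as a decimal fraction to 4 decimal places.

φ = φ₀·exp(−c·z) = 0.54 × exp(−0.56 × 4.6) = 0.54 × exp(−2.576)
  = 0.54 × 0.0761 = 0.0411

0.0411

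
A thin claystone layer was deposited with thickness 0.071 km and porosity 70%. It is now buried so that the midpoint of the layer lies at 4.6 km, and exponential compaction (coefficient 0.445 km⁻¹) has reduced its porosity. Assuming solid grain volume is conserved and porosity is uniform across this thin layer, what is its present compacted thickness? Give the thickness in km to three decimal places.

0.023 km

Porosity at 4.6 km: n = 0.7·exp(−0.445×4.6) = 0.0904
Solid-volume conservation: h(1−n) = h₀(1−n₀) ⇒ h = h₀·(1−n₀)/(1−n)
h = 0.071 × (1 − 0.7)/(1 − 0.0904) = 0.071 × 0.3298 = 0.0234 km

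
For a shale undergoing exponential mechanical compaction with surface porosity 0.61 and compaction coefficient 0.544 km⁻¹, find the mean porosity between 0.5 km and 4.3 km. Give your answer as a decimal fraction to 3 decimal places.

⟨phi⟩ = (1/(d₂−d₁)) ∫ phi₀ e^(−βd) dd = phi₀·(e^(−β·d₁) − e^(−β·d₂)) / (β·(d₂−d₁))
e^(−0.544×0.5) = 0.7619; e^(−0.544×4.3) = 0.0964
⟨phi⟩ = 0.61 × (0.7619 − 0.0964) / (0.544 × 3.8) = 0.61 × 0.3219 = 0.1964

0.196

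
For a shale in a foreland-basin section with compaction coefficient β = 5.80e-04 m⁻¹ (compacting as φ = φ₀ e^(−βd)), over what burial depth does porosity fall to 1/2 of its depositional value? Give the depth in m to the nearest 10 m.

Working in km (1 km = 1000 m; β in km⁻¹ = β in m⁻¹ × 1000):
φ/φ₀ = 1/2 ⇒ exp(−β·d) = 1/2 ⇒ d = ln(2) / β
d = 0.6931 / 0.58 = 1.195 km

1200 m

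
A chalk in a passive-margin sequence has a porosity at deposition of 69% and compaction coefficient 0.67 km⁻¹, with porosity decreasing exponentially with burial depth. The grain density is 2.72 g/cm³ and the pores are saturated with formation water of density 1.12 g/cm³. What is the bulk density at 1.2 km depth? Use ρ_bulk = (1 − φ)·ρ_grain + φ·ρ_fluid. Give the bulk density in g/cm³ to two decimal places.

2.23 g/cm³

Porosity at depth: n = 0.69·exp(−0.67×1.2) = 0.69×0.4475 = 0.3088
Bulk density: ρ_b = (1−n)ρ_g + n·ρ_f = 0.6912×2.72 + 0.3088×1.12
       = 1.880 + 0.346 = 2.226 g/cm³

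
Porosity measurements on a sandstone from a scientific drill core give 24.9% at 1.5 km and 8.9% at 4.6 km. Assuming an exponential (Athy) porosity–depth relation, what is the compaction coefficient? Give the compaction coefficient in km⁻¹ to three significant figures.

0.332 km⁻¹

Athy: φ(z) = φ₀ e^(−kz) ⇒ φ₁/φ₂ = e^{k(z₂−z₁)} ⇒ k = ln(φ₁/φ₂)/(z₂−z₁)
k = ln(0.249/0.089) / (4.6 − 1.5) = ln(2.798) / 3.1 = 1.0288 / 3.1 = 0.3319 km⁻¹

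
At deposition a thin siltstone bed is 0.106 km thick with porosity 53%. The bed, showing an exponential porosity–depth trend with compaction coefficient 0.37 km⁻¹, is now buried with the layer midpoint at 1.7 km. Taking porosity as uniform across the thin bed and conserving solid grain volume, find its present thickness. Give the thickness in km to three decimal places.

0.069 km

Porosity at 1.7 km: n = 0.53·exp(−0.37×1.7) = 0.2826
Solid-volume conservation: h(1−n) = h₀(1−n₀) ⇒ h = h₀·(1−n₀)/(1−n)
h = 0.106 × (1 − 0.53)/(1 − 0.2826) = 0.106 × 0.6551 = 0.0694 km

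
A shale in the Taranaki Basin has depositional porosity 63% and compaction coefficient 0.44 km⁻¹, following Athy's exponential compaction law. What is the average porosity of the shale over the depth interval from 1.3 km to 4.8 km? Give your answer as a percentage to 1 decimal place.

⟨φ⟩ = (1/(d₂−d₁)) ∫ φ₀ e^(−cd) dd = φ₀·(e^(−c·d₁) − e^(−c·d₂)) / (c·(d₂−d₁))
e^(−0.44×1.3) = 0.5644; e^(−0.44×4.8) = 0.1210
⟨φ⟩ = 0.63 × (0.5644 − 0.1210) / (0.44 × 3.5) = 0.63 × 0.2879 = 0.1814

18.1%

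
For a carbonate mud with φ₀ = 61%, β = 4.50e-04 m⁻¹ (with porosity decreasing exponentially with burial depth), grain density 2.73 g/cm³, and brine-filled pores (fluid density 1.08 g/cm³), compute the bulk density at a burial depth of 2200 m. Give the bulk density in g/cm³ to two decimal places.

2.36 g/cm³

Working in km (1 km = 1000 m; β in km⁻¹ = β in m⁻¹ × 1000):
Porosity at depth: φ = 0.61·exp(−0.45×2.2) = 0.61×0.3716 = 0.2267
Bulk density: ρ_b = (1−φ)ρ_g + φ·ρ_f = 0.7733×2.73 + 0.2267×1.08
       = 2.111 + 0.245 = 2.356 g/cm³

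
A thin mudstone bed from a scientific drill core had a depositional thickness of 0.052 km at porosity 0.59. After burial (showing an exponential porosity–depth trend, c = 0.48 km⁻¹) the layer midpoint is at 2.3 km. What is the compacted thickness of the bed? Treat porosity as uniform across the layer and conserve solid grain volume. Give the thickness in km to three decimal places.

Porosity at 2.3 km: n = 0.59·exp(−0.48×2.3) = 0.1956
Solid-volume conservation: h(1−n) = h₀(1−n₀) ⇒ h = h₀·(1−n₀)/(1−n)
h = 0.052 × (1 − 0.59)/(1 − 0.1956) = 0.052 × 0.5097 = 0.0265 km

0.027 km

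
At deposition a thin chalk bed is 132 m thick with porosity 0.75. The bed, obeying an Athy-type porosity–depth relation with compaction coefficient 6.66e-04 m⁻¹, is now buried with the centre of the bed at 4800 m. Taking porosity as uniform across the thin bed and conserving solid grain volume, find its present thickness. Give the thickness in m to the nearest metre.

34 m

Working in km (1 km = 1000 m; c in km⁻¹ = c in m⁻¹ × 1000):
Porosity at 4.8 km: φ = 0.75·exp(−0.666×4.8) = 0.0307
Solid-volume conservation: h(1−φ) = h₀(1−φ₀) ⇒ h = h₀·(1−φ₀)/(1−φ)
h = 0.132 × (1 − 0.75)/(1 − 0.0307) = 0.132 × 0.2579 = 0.0340 km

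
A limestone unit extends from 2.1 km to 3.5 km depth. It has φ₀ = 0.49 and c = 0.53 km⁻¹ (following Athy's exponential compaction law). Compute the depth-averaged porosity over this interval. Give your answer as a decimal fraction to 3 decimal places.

⟨φ⟩ = (1/(d₂−d₁)) ∫ φ₀ e^(−cd) dd = φ₀·(e^(−c·d₁) − e^(−c·d₂)) / (c·(d₂−d₁))
e^(−0.53×2.1) = 0.3286; e^(−0.53×3.5) = 0.1565
⟨φ⟩ = 0.49 × (0.3286 − 0.1565) / (0.53 × 1.4) = 0.49 × 0.2320 = 0.1137

0.114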